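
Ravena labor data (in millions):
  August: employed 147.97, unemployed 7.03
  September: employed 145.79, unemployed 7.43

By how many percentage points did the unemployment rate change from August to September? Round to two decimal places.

August: labor force = 147.97 + 7.03 = 155.00; u = 7.03/155.00 = 4.54%.
September: labor force = 145.79 + 7.43 = 153.22; u = 7.43/153.22 = 4.85%.
Change = 4.85% − 4.54% = +0.31 pp.

The unemployment rate changed by +0.31 percentage points.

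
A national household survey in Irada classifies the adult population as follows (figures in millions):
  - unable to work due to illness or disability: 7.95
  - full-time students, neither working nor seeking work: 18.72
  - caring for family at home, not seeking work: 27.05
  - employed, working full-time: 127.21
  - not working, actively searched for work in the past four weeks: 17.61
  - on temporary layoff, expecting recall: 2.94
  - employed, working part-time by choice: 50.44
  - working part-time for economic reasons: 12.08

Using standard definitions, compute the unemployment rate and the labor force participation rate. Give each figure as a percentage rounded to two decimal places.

Unemployment rate ≈ 9.77%; labor force participation rate ≈ 79.65%.

Employed = 127.21 + 50.44 + 12.08 = 189.73 million (anyone who worked, including part-time for economic reasons, counts as employed).
Unemployed = 17.61 + 2.94 = 20.55 million (jobless and actively searching, or on temporary layoff).
Labor force = 189.73 + 20.55 = 210.28 million.
Not in labor force = 7.95 + 18.72 + 27.05 = 53.72 million (those not working and not actively searching are outside the labor force).
Civilian working-age population = 210.28 + 53.72 = 264.00 million.
Unemployment rate = 20.55 / 210.28 = 9.77%.
Labor force participation rate = 210.28 / 264.00 = 79.65%.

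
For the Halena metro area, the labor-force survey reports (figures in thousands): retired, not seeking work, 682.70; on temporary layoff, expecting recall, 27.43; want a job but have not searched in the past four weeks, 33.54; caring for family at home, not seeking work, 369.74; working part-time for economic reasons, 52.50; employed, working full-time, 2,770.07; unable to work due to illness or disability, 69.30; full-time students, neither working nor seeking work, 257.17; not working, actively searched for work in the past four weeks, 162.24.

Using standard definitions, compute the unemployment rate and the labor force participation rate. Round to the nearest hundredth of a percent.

Employed = 52.50 + 2,770.07 = 2,822.57 thousand (anyone who worked, including part-time for economic reasons, counts as employed).
Unemployed = 27.43 + 162.24 = 189.67 thousand (jobless and actively searching, or on temporary layoff).
Labor force = 2,822.57 + 189.67 = 3,012.24 thousand.
Not in labor force = 682.70 + 33.54 + 369.74 + 69.30 + 257.17 = 1,412.45 thousand (those not working and not actively searching are outside the labor force — including those who want a job but have given up searching).
Civilian working-age population = 3,012.24 + 1,412.45 = 4,424.69 thousand.
Unemployment rate = 189.67 / 3,012.24 = 6.30%.
Labor force participation rate = 3,012.24 / 4,424.69 = 68.08%.

Unemployment rate ≈ 6.30%; labor force participation rate ≈ 68.08%.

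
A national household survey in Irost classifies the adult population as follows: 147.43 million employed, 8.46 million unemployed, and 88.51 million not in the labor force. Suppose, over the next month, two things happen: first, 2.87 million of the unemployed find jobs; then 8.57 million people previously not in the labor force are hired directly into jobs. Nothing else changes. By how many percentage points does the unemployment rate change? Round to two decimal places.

Initially, labor force = 147.43 + 8.46 = 155.89 million, so u = 8.46/155.89 = 5.43%.
After the first change, unemployed falls and employed rises by 2.87; labor force unchanged → E = 150.30, U = 5.59, labor force = 155.89 million.
After the second change, employed and labor force both rise by 8.57; unemployed unchanged → E = 158.87, U = 5.59, labor force = 164.46 million.
New unemployment rate = 5.59 / 164.46 = 3.40%.
Change = 3.40% − 5.43% = −2.03 percentage points.

The unemployment rate changes by −2.03 percentage points.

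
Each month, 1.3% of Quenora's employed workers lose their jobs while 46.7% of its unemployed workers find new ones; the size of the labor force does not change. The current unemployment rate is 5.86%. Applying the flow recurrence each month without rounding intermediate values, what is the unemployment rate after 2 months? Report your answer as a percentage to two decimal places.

Unemployment rate after two months ≈ 3.56%.

With a fixed labor force, u_{t+1} = u_t + s·(1−u_t) − f·u_t = u_t·(1−s−f) + s.
Here 1−s−f = 0.520 and s = 0.013.
u_1 = 0.058600 × 0.520 + 0.013 = 0.043472.
u_2 = 0.043472 × 0.520 + 0.013 = 0.035605.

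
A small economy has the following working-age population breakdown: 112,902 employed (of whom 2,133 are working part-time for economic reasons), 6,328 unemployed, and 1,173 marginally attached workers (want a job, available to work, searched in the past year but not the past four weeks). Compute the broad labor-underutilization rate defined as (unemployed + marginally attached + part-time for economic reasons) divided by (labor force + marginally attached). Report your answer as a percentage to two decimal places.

Labor force = 112,902 + 6,328 = 119,230.
Numerator = 6,328 + 1,173 + 2,133 = 9,634.
Denominator = 119,230 + 1,173 = 120,403.
Broad rate = 9,634 / 120,403 = 8.00%.

Broad underutilization rate ≈ 8.00%.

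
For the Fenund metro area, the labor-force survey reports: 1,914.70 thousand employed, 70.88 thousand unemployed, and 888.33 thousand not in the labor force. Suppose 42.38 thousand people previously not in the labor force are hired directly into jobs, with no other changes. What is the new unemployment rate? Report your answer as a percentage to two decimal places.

Initially, labor force = 1,914.70 + 70.88 = 1,985.58 thousand, so u = 70.88/1,985.58 = 3.57%.
After the change, employed and labor force both rise by 42.38; unemployed unchanged → E = 1,957.08, U = 70.88, labor force = 2,027.96 thousand.
New unemployment rate = 70.88 / 2,027.96 = 3.50%.

New unemployment rate ≈ 3.50%.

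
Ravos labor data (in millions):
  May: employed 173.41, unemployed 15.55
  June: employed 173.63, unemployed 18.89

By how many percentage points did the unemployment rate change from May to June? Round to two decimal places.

The unemployment rate changed by +1.58 percentage points.

May: labor force = 173.41 + 15.55 = 188.96; u = 15.55/188.96 = 8.23%.
June: labor force = 173.63 + 18.89 = 192.52; u = 18.89/192.52 = 9.81%.
Change = 9.81% − 8.23% = +1.58 pp.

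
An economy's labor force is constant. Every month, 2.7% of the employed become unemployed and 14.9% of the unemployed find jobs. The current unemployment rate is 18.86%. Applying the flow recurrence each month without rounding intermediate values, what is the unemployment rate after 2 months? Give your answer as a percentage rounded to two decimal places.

Unemployment rate after two months ≈ 17.73%.

With a fixed labor force, u_{t+1} = u_t + s·(1−u_t) − f·u_t = u_t·(1−s−f) + s.
Here 1−s−f = 0.824 and s = 0.027.
u_1 = 0.188600 × 0.824 + 0.027 = 0.182406.
u_2 = 0.182406 × 0.824 + 0.027 = 0.177303.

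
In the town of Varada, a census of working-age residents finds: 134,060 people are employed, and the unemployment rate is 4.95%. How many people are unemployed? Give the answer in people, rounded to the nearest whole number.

Let U be the number unemployed. The labor force is E + U, and U/(E+U) = 0.0495.
So U = 0.0495 × 134,060 / (1 − 0.0495) = 6635.97 / 0.9505 ≈ 6,982.

About 6,982 are unemployed.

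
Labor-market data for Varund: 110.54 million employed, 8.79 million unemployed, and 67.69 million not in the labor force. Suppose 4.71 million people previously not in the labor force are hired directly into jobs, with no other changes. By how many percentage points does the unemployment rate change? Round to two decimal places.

The unemployment rate changes by −0.28 percentage points.

Initially, labor force = 110.54 + 8.79 = 119.33 million, so u = 8.79/119.33 = 7.37%.
After the change, employed and labor force both rise by 4.71; unemployed unchanged → E = 115.25, U = 8.79, labor force = 124.04 million.
New unemployment rate = 8.79 / 124.04 = 7.09%.
Change = 7.09% − 7.37% = −0.28 percentage points.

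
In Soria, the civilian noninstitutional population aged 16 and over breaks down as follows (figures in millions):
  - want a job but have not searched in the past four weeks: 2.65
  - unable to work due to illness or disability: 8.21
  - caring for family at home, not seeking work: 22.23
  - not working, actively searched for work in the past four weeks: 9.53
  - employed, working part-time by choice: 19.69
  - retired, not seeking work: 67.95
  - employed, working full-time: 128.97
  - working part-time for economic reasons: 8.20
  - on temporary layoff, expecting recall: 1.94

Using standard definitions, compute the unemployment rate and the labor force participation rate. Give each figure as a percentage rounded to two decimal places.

Employed = 19.69 + 128.97 + 8.20 = 156.86 million (anyone who worked, including part-time for economic reasons, counts as employed).
Unemployed = 9.53 + 1.94 = 11.47 million (jobless and actively searching, or on temporary layoff).
Labor force = 156.86 + 11.47 = 168.33 million.
Not in labor force = 2.65 + 8.21 + 22.23 + 67.95 = 101.04 million (those not working and not actively searching are outside the labor force — including those who want a job but have given up searching).
Civilian working-age population = 168.33 + 101.04 = 269.37 million.
Unemployment rate = 11.47 / 168.33 = 6.81%.
Labor force participation rate = 168.33 / 269.37 = 62.49%.

Unemployment rate ≈ 6.81%; labor force participation rate ≈ 62.49%.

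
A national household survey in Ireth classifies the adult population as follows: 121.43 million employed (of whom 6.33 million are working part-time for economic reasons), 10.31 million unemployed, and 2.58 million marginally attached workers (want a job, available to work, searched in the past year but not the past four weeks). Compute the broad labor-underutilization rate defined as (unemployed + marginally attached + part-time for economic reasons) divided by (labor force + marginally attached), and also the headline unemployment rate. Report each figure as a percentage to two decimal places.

Broad underutilization rate ≈ 14.31%; headline unemployment rate ≈ 7.83%.

Labor force = 121.43 + 10.31 = 131.74 million.
Numerator = 10.31 + 2.58 + 6.33 = 19.22 million.
Denominator = 131.74 + 2.58 = 134.32 million.
Broad rate = 19.22 / 134.32 = 14.31%.
Headline unemployment rate = 10.31 / 131.74 = 7.83%.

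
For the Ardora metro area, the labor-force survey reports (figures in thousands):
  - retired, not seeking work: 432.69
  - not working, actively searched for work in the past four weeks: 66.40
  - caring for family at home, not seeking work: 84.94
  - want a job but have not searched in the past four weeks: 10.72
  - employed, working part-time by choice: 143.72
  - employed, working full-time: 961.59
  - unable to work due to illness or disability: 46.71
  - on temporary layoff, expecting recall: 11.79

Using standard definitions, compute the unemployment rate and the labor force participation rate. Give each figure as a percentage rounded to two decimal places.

Unemployment rate ≈ 6.61%; labor force participation rate ≈ 67.30%.

Employed = 143.72 + 961.59 = 1,105.31 thousand.
Unemployed = 66.40 + 11.79 = 78.19 thousand (jobless and actively searching, or on temporary layoff).
Labor force = 1,105.31 + 78.19 = 1,183.50 thousand.
Not in labor force = 432.69 + 84.94 + 10.72 + 46.71 = 575.06 thousand (those not working and not actively searching are outside the labor force — including those who want a job but have given up searching).
Civilian working-age population = 1,183.50 + 575.06 = 1,758.56 thousand.
Unemployment rate = 78.19 / 1,183.50 = 6.61%.
Labor force participation rate = 1,183.50 / 1,758.56 = 67.30%.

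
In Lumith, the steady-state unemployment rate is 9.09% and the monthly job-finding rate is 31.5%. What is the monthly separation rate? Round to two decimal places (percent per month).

From u* = s/(s+f): s = u·f/(1−u).
s = 0.0909 × 31.5 / (1 − 0.0909) = 2.8633 / 0.9091 ≈ 3.15% per month.

Separation rate ≈ 3.15% per month.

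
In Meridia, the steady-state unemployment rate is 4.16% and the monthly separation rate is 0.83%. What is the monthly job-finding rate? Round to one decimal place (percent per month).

From u* = s/(s+f): f = s·(1−u)/u.
f = 0.83 × (1 − 0.0416) / 0.0416 = 0.7955 / 0.0416 ≈ 19.1% per month.

Job-finding rate ≈ 19.1% per month.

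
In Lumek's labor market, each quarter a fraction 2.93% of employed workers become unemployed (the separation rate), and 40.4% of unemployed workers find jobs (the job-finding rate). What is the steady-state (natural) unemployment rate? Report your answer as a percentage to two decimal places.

Steady-state unemployment rate ≈ 6.76%.

At steady state the flows balance: s·E = f·U, so U/(E+U) = s/(s+f).
u* = 2.93 / (2.93 + 40.4) = 2.93 / 43.33 = 6.76%.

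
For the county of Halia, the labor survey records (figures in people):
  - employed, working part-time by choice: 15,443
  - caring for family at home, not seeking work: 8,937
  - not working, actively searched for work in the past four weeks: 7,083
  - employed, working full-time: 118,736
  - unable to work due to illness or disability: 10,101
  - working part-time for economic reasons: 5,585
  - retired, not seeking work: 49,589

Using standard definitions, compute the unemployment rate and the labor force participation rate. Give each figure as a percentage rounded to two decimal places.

Unemployment rate ≈ 4.82%; labor force participation rate ≈ 68.15%.

Employed = 15,443 + 118,736 + 5,585 = 139,764 (anyone who worked, including part-time for economic reasons, counts as employed).
Unemployed = 7,083.
Labor force = 139,764 + 7,083 = 146,847.
Not in labor force = 8,937 + 10,101 + 49,589 = 68,627 (those not working and not actively searching are outside the labor force).
Civilian working-age population = 146,847 + 68,627 = 215,474.
Unemployment rate = 7,083 / 146,847 = 4.82%.
Labor force participation rate = 146,847 / 215,474 = 68.15%.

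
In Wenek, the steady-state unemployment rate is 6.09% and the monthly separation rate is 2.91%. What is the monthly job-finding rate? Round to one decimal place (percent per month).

From u* = s/(s+f): f = s·(1−u)/u.
f = 2.91 × (1 − 0.0609) / 0.0609 = 2.7328 / 0.0609 ≈ 44.9% per month.

Job-finding rate ≈ 44.9% per month.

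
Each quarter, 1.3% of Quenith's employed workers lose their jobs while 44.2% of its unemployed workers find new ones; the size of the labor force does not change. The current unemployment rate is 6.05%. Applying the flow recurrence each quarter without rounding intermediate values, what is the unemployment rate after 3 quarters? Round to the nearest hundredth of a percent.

Unemployment rate after three quarters ≈ 3.37%.

With a fixed labor force, u_{t+1} = u_t + s·(1−u_t) − f·u_t = u_t·(1−s−f) + s.
Here 1−s−f = 0.545 and s = 0.013.
u_1 = 0.060500 × 0.545 + 0.013 = 0.045972.
u_2 = 0.045972 × 0.545 + 0.013 = 0.038055.
u_3 = 0.038055 × 0.545 + 0.013 = 0.033740.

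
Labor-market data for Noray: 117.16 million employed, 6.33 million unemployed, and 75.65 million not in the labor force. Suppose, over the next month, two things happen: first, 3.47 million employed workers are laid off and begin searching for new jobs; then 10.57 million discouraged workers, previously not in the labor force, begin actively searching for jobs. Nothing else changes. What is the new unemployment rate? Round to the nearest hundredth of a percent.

New unemployment rate ≈ 15.19%.

Initially, labor force = 117.16 + 6.33 = 123.49 million, so u = 6.33/123.49 = 5.13%.
After the first change, employed falls and unemployed rises by 3.47; labor force unchanged → E = 113.69, U = 9.80, labor force = 123.49 million.
After the second change, unemployed and labor force both rise by 10.57 → E = 113.69, U = 20.37, labor force = 134.06 million.
New unemployment rate = 20.37 / 134.06 = 15.19%.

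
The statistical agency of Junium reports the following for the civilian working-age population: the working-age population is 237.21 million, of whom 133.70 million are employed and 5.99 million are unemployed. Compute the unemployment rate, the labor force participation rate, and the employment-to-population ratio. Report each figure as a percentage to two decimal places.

Unemployment rate ≈ 4.29%; labor force participation rate ≈ 58.89%; employment-population ratio ≈ 56.36%.

Labor force = employed + unemployed = 133.70 + 5.99 = 139.69 million.
Unemployment rate = 5.99 / 139.69 = 4.29%.
Labor force participation rate = 139.69 / 237.21 = 58.89%.
Employment-population ratio = 133.70 / 237.21 = 56.36%.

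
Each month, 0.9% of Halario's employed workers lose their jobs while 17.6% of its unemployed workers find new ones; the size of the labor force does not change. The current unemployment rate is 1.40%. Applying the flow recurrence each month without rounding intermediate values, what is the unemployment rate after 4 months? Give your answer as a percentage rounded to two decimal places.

With a fixed labor force, u_{t+1} = u_t + s·(1−u_t) − f·u_t = u_t·(1−s−f) + s.
Here 1−s−f = 0.815 and s = 0.009.
u_1 = 0.014000 × 0.815 + 0.009 = 0.020410.
u_2 = 0.020410 × 0.815 + 0.009 = 0.025634.
u_3 = 0.025634 × 0.815 + 0.009 = 0.029892.
u_4 = 0.029892 × 0.815 + 0.009 = 0.033362.

Unemployment rate after four months ≈ 3.34%.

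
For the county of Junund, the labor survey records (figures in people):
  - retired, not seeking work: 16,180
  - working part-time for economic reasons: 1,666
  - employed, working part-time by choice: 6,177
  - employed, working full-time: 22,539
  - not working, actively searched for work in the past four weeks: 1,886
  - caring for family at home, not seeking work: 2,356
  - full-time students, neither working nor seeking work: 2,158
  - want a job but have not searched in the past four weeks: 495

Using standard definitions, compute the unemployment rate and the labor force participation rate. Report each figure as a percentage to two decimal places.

Unemployment rate ≈ 5.84%; labor force participation rate ≈ 60.36%.

Employed = 1,666 + 6,177 + 22,539 = 30,382 (anyone who worked, including part-time for economic reasons, counts as employed).
Unemployed = 1,886.
Labor force = 30,382 + 1,886 = 32,268.
Not in labor force = 16,180 + 2,356 + 2,158 + 495 = 21,189 (those not working and not actively searching are outside the labor force — including those who want a job but have given up searching).
Civilian working-age population = 32,268 + 21,189 = 53,457.
Unemployment rate = 1,886 / 32,268 = 5.84%.
Labor force participation rate = 32,268 / 53,457 = 60.36%.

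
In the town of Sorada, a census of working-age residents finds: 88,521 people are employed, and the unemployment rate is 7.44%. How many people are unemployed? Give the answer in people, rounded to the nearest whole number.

About 7,115 are unemployed.

Let U be the number unemployed. The labor force is E + U, and U/(E+U) = 0.0744.
So U = 0.0744 × 88,521 / (1 − 0.0744) = 6585.96 / 0.9256 ≈ 7,115.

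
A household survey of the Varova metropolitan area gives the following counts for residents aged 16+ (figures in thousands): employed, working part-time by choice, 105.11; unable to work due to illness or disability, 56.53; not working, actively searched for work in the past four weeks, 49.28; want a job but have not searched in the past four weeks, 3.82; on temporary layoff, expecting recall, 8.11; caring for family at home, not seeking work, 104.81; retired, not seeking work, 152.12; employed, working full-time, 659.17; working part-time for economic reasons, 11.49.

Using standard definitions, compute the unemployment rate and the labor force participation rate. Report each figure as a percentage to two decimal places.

Employed = 105.11 + 659.17 + 11.49 = 775.77 thousand (anyone who worked, including part-time for economic reasons, counts as employed).
Unemployed = 49.28 + 8.11 = 57.39 thousand (jobless and actively searching, or on temporary layoff).
Labor force = 775.77 + 57.39 = 833.16 thousand.
Not in labor force = 56.53 + 3.82 + 104.81 + 152.12 = 317.28 thousand (those not working and not actively searching are outside the labor force — including those who want a job but have given up searching).
Civilian working-age population = 833.16 + 317.28 = 1,150.44 thousand.
Unemployment rate = 57.39 / 833.16 = 6.89%.
Labor force participation rate = 833.16 / 1,150.44 = 72.42%.

Unemployment rate ≈ 6.89%; labor force participation rate ≈ 72.42%.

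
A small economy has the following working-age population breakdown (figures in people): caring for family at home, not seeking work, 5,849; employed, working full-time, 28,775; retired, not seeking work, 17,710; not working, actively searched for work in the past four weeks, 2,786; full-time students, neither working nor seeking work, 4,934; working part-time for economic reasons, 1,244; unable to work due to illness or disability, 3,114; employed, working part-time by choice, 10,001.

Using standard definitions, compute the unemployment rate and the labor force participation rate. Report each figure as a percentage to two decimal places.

Employed = 28,775 + 1,244 + 10,001 = 40,020 (anyone who worked, including part-time for economic reasons, counts as employed).
Unemployed = 2,786.
Labor force = 40,020 + 2,786 = 42,806.
Not in labor force = 5,849 + 17,710 + 4,934 + 3,114 = 31,607 (those not working and not actively searching are outside the labor force).
Civilian working-age population = 42,806 + 31,607 = 74,413.
Unemployment rate = 2,786 / 42,806 = 6.51%.
Labor force participation rate = 42,806 / 74,413 = 57.52%.

Unemployment rate ≈ 6.51%; labor force participation rate ≈ 57.52%.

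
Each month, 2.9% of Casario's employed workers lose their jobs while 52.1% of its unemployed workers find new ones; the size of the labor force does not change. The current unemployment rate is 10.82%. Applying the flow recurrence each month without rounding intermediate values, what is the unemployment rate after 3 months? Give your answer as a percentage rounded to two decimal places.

Unemployment rate after three months ≈ 5.78%.

With a fixed labor force, u_{t+1} = u_t + s·(1−u_t) − f·u_t = u_t·(1−s−f) + s.
Here 1−s−f = 0.450 and s = 0.029.
u_1 = 0.108200 × 0.450 + 0.029 = 0.077690.
u_2 = 0.077690 × 0.450 + 0.029 = 0.063961.
u_3 = 0.063961 × 0.450 + 0.029 = 0.057782.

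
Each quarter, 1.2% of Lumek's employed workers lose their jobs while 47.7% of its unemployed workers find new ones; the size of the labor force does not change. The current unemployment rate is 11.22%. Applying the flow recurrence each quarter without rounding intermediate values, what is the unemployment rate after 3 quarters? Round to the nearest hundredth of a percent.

Unemployment rate after three quarters ≈ 3.62%.

With a fixed labor force, u_{t+1} = u_t + s·(1−u_t) − f·u_t = u_t·(1−s−f) + s.
Here 1−s−f = 0.511 and s = 0.012.
u_1 = 0.112200 × 0.511 + 0.012 = 0.069334.
u_2 = 0.069334 × 0.511 + 0.012 = 0.047430.
u_3 = 0.047430 × 0.511 + 0.012 = 0.036237.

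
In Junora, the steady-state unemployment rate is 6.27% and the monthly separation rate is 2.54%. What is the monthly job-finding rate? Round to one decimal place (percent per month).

Job-finding rate ≈ 38.0% per month.

From u* = s/(s+f): f = s·(1−u)/u.
f = 2.54 × (1 − 0.0627) / 0.0627 = 2.3807 / 0.0627 ≈ 38.0% per month.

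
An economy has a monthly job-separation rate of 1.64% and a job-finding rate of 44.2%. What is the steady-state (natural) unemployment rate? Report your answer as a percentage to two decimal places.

Steady-state unemployment rate ≈ 3.58%.

At steady state the flows balance: s·E = f·U, so U/(E+U) = s/(s+f).
u* = 1.64 / (1.64 + 44.2) = 1.64 / 45.84 = 3.58%.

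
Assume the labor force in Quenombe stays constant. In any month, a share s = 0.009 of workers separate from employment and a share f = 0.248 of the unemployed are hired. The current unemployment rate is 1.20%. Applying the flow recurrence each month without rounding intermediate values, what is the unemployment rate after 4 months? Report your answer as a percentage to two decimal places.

With a fixed labor force, u_{t+1} = u_t + s·(1−u_t) − f·u_t = u_t·(1−s−f) + s.
Here 1−s−f = 0.743 and s = 0.009.
u_1 = 0.012000 × 0.743 + 0.009 = 0.017916.
u_2 = 0.017916 × 0.743 + 0.009 = 0.022312.
u_3 = 0.022312 × 0.743 + 0.009 = 0.025578.
u_4 = 0.025578 × 0.743 + 0.009 = 0.028004.

Unemployment rate after four months ≈ 2.80%.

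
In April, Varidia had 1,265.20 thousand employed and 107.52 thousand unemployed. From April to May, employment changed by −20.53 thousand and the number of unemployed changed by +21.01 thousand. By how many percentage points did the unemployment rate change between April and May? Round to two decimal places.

April: labor force = 1,265.20 + 107.52 = 1,372.72; u = 107.52/1,372.72 = 7.83%.
May: labor force = 1,244.67 + 128.53 = 1,373.20; u = 128.53/1,373.20 = 9.36%.
Change = 9.36% − 7.83% = +1.53 pp.

The unemployment rate changed by +1.53 percentage points.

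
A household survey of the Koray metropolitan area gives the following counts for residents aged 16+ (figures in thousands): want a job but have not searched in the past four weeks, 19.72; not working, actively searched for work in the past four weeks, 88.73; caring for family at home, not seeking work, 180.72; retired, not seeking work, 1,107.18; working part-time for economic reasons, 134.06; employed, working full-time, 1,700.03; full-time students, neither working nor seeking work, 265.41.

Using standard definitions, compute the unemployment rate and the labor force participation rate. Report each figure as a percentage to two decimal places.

Employed = 134.06 + 1,700.03 = 1,834.09 thousand (anyone who worked, including part-time for economic reasons, counts as employed).
Unemployed = 88.73 thousand.
Labor force = 1,834.09 + 88.73 = 1,922.82 thousand.
Not in labor force = 19.72 + 180.72 + 1,107.18 + 265.41 = 1,573.03 thousand (those not working and not actively searching are outside the labor force — including those who want a job but have given up searching).
Civilian working-age population = 1,922.82 + 1,573.03 = 3,495.85 thousand.
Unemployment rate = 88.73 / 1,922.82 = 4.61%.
Labor force participation rate = 1,922.82 / 3,495.85 = 55.00%.

Unemployment rate ≈ 4.61%; labor force participation rate ≈ 55.00%.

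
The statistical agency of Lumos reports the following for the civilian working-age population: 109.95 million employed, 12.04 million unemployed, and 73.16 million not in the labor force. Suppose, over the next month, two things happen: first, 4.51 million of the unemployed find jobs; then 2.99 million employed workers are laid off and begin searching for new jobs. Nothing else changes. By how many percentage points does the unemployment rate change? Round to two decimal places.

Initially, labor force = 109.95 + 12.04 = 121.99 million, so u = 12.04/121.99 = 9.87%.
After the first change, unemployed falls and employed rises by 4.51; labor force unchanged → E = 114.46, U = 7.53, labor force = 121.99 million.
After the second change, employed falls and unemployed rises by 2.99; labor force unchanged → E = 111.47, U = 10.52, labor force = 121.99 million.
New unemployment rate = 10.52 / 121.99 = 8.62%.
Change = 8.62% − 9.87% = −1.25 percentage points.

The unemployment rate changes by −1.25 percentage points.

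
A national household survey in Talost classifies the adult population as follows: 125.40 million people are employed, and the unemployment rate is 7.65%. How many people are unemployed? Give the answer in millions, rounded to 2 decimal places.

Let U be the number unemployed. The labor force is E + U, and U/(E+U) = 0.0765.
So U = 0.0765 × 125.40 / (1 − 0.0765) = 9.5931 / 0.9235 ≈ 10.39 million.

About 10.39 million are unemployed.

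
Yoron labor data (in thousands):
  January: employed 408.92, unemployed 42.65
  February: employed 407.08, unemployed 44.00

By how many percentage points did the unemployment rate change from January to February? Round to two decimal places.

January: labor force = 408.92 + 42.65 = 451.57; u = 42.65/451.57 = 9.44%.
February: labor force = 407.08 + 44.00 = 451.08; u = 44.00/451.08 = 9.75%.
Change = 9.75% − 9.44% = +0.31 pp.

The unemployment rate changed by +0.31 percentage points.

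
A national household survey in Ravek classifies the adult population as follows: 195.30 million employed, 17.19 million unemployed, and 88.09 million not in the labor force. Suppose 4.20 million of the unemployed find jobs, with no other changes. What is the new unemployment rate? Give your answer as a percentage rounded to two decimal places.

New unemployment rate ≈ 6.11%.

Initially, labor force = 195.30 + 17.19 = 212.49 million, so u = 17.19/212.49 = 8.09%.
After the change, unemployed falls and employed rises by 4.20; labor force unchanged → E = 199.50, U = 12.99, labor force = 212.49 million.
New unemployment rate = 12.99 / 212.49 = 6.11%.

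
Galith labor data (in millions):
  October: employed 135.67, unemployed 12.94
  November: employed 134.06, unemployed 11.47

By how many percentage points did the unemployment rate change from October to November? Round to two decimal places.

The unemployment rate changed by −0.83 percentage points.

October: labor force = 135.67 + 12.94 = 148.61; u = 12.94/148.61 = 8.71%.
November: labor force = 134.06 + 11.47 = 145.53; u = 11.47/145.53 = 7.88%.
Change = 7.88% − 8.71% = −0.83 pp.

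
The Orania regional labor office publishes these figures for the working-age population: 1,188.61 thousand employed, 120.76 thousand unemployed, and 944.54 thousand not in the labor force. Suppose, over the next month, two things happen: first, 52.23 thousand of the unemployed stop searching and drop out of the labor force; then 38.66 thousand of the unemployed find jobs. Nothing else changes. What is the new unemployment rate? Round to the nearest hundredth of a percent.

New unemployment rate ≈ 2.38%.

Initially, labor force = 1,188.61 + 120.76 = 1,309.37 thousand, so u = 120.76/1,309.37 = 9.22%.
After the first change, unemployed and labor force both fall by 52.23 → E = 1,188.61, U = 68.53, labor force = 1,257.14 thousand.
After the second change, unemployed falls and employed rises by 38.66; labor force unchanged → E = 1,227.27, U = 29.87, labor force = 1,257.14 thousand.
New unemployment rate = 29.87 / 1,257.14 = 2.38%.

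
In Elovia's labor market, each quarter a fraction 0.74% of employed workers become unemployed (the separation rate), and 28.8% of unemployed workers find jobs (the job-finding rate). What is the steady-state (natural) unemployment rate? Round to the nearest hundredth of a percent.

At steady state the flows balance: s·E = f·U, so U/(E+U) = s/(s+f).
u* = 0.74 / (0.74 + 28.8) = 0.74 / 29.54 = 2.51%.

Steady-state unemployment rate ≈ 2.51%.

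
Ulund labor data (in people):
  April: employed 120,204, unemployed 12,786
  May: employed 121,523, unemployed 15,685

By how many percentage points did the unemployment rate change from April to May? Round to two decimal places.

April: labor force = 120,204 + 12,786 = 132,990; u = 12,786/132,990 = 9.61%.
May: labor force = 121,523 + 15,685 = 137,208; u = 15,685/137,208 = 11.43%.
Change = 11.43% − 9.61% = +1.82 pp.

The unemployment rate changed by +1.82 percentage points.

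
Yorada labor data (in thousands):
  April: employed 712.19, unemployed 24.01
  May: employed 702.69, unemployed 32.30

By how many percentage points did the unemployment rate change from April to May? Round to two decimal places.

The unemployment rate changed by +1.13 percentage points.

April: labor force = 712.19 + 24.01 = 736.20; u = 24.01/736.20 = 3.26%.
May: labor force = 702.69 + 32.30 = 734.99; u = 32.30/734.99 = 4.39%.
Change = 4.39% − 3.26% = +1.13 pp.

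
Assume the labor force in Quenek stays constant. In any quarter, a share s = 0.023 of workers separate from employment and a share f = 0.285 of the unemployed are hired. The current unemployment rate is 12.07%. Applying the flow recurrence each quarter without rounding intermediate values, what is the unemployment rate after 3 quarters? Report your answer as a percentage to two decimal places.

Unemployment rate after three quarters ≈ 8.99%.

With a fixed labor force, u_{t+1} = u_t + s·(1−u_t) − f·u_t = u_t·(1−s−f) + s.
Here 1−s−f = 0.692 and s = 0.023.
u_1 = 0.120700 × 0.692 + 0.023 = 0.106524.
u_2 = 0.106524 × 0.692 + 0.023 = 0.096715.
u_3 = 0.096715 × 0.692 + 0.023 = 0.089927.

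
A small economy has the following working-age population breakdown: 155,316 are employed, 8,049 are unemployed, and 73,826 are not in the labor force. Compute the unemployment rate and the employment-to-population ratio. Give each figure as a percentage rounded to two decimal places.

Labor force = employed + unemployed = 155,316 + 8,049 = 163,365.
Working-age population = 163,365 + 73,826 = 237,191.
Unemployment rate = 8,049 / 163,365 = 4.93%.
Employment-population ratio = 155,316 / 237,191 = 65.48%.

Unemployment rate ≈ 4.93%; employment-population ratio ≈ 65.48%.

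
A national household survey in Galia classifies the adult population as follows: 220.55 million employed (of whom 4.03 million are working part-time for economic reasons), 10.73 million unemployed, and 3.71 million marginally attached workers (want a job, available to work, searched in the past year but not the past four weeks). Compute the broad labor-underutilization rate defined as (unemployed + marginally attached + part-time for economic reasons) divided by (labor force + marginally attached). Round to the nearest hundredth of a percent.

Labor force = 220.55 + 10.73 = 231.28 million.
Numerator = 10.73 + 3.71 + 4.03 = 18.47 million.
Denominator = 231.28 + 3.71 = 234.99 million.
Broad rate = 18.47 / 234.99 = 7.86%.

Broad underutilization rate ≈ 7.86%.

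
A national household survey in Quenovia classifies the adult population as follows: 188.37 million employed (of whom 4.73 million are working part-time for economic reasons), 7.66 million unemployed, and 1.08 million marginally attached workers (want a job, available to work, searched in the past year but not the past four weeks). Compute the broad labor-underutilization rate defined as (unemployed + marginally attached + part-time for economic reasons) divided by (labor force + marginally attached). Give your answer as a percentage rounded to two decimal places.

Labor force = 188.37 + 7.66 = 196.03 million.
Numerator = 7.66 + 1.08 + 4.73 = 13.47 million.
Denominator = 196.03 + 1.08 = 197.11 million.
Broad rate = 13.47 / 197.11 = 6.83%.

Broad underutilization rate ≈ 6.83%.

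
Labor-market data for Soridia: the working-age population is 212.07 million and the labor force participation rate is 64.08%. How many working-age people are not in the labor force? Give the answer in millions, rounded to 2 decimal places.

Share not in the labor force = 1 − 0.6408 = 0.3592.
Not in labor force = 0.3592 × 212.07 ≈ 76.18 million.

About 76.18 million are not in the labor force.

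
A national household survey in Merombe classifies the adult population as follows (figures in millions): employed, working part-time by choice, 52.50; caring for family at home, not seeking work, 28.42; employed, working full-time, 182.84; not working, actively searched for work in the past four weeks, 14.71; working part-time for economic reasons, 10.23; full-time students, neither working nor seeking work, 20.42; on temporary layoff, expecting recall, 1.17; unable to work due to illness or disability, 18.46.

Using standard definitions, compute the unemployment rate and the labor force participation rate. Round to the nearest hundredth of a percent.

Employed = 52.50 + 182.84 + 10.23 = 245.57 million (anyone who worked, including part-time for economic reasons, counts as employed).
Unemployed = 14.71 + 1.17 = 15.88 million (jobless and actively searching, or on temporary layoff).
Labor force = 245.57 + 15.88 = 261.45 million.
Not in labor force = 28.42 + 20.42 + 18.46 = 67.30 million (those not working and not actively searching are outside the labor force).
Civilian working-age population = 261.45 + 67.30 = 328.75 million.
Unemployment rate = 15.88 / 261.45 = 6.07%.
Labor force participation rate = 261.45 / 328.75 = 79.53%.

Unemployment rate ≈ 6.07%; labor force participation rate ≈ 79.53%.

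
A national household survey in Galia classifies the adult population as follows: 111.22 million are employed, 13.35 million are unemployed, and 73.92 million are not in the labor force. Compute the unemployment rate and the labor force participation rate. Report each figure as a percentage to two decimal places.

Labor force = employed + unemployed = 111.22 + 13.35 = 124.57 million.
Working-age population = 124.57 + 73.92 = 198.49 million.
Unemployment rate = 13.35 / 124.57 = 10.72%.
Labor force participation rate = 124.57 / 198.49 = 62.76%.

Unemployment rate ≈ 10.72%; labor force participation rate ≈ 62.76%.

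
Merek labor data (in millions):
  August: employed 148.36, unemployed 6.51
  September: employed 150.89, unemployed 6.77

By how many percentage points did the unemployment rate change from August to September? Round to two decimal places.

The unemployment rate changed by +0.09 percentage points.

August: labor force = 148.36 + 6.51 = 154.87; u = 6.51/154.87 = 4.20%.
September: labor force = 150.89 + 6.77 = 157.66; u = 6.77/157.66 = 4.29%.
Change = 4.29% − 4.20% = +0.09 pp.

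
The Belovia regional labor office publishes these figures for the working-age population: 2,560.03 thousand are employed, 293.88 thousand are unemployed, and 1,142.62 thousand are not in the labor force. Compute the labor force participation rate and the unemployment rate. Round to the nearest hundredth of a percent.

Labor force = employed + unemployed = 2,560.03 + 293.88 = 2,853.91 thousand.
Working-age population = 2,853.91 + 1,142.62 = 3,996.53 thousand.
Unemployment rate = 293.88 / 2,853.91 = 10.30%.
Labor force participation rate = 2,853.91 / 3,996.53 = 71.41%.

Labor force participation rate ≈ 71.41%; unemployment rate ≈ 10.30%.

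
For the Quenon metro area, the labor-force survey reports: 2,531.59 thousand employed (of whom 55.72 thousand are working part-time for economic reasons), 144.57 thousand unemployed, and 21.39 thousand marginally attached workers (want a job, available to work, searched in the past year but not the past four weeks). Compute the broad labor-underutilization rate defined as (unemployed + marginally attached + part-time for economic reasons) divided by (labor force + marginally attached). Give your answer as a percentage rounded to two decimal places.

Broad underutilization rate ≈ 8.22%.

Labor force = 2,531.59 + 144.57 = 2,676.16 thousand.
Numerator = 144.57 + 21.39 + 55.72 = 221.68 thousand.
Denominator = 2,676.16 + 21.39 = 2,697.55 thousand.
Broad rate = 221.68 / 2,697.55 = 8.22%.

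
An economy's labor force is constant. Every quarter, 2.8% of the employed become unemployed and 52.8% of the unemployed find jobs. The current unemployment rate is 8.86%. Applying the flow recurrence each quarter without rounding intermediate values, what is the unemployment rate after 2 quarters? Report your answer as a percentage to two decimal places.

With a fixed labor force, u_{t+1} = u_t + s·(1−u_t) − f·u_t = u_t·(1−s−f) + s.
Here 1−s−f = 0.444 and s = 0.028.
u_1 = 0.088600 × 0.444 + 0.028 = 0.067338.
u_2 = 0.067338 × 0.444 + 0.028 = 0.057898.

Unemployment rate after two quarters ≈ 5.79%.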